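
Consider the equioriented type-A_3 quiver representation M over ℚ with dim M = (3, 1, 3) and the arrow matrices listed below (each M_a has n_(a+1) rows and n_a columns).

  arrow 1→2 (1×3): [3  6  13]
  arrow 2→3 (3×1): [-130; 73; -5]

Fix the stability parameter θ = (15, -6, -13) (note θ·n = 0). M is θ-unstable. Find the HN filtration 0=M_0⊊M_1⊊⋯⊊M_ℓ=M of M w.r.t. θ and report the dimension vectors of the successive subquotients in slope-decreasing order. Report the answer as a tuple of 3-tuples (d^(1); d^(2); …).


Barcode: M ≅ I[1,1]^2, I[1,3], I[3,3]^2. HN layers by μ_θ (3 steps, strictly decreasing):
  μ^(1)=15; μ^(2)=-4/3; μ^(3)=-13

((2, 0, 0); (1, 1, 1); (0, 0, 2))


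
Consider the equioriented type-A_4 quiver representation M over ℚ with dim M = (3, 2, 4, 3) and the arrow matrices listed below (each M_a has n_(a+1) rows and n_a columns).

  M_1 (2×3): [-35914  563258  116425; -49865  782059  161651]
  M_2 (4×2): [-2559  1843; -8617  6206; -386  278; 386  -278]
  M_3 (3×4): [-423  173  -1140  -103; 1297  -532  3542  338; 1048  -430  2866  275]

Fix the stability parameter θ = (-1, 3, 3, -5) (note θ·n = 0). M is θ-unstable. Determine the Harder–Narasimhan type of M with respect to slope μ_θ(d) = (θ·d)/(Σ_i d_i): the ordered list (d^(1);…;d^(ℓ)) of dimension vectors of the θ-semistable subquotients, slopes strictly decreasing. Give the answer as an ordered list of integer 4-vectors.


Interval decomposition of M: I[1,1], I[1,4]^2, I[3,3], I[3,4].
HN type (ℓ=3): μ^(1)=3; μ^(2)=1/3; μ^(3)=-1

((0, 0, 1, 0); (0, 2, 2, 2); (3, 0, 1, 1))


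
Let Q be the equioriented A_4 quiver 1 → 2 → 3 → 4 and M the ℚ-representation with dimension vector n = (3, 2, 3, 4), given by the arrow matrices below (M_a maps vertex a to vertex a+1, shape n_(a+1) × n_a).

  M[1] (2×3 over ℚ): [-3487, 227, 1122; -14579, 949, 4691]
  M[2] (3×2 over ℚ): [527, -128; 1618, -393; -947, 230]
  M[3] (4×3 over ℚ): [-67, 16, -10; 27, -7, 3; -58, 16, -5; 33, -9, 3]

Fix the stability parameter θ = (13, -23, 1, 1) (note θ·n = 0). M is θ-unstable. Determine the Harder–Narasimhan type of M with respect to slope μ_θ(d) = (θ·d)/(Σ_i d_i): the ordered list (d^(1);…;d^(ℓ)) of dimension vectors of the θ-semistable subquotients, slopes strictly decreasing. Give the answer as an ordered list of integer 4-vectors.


Via rank(M_{q-1}∘⋯∘M_p): M ≅ I[1,1], I[1,4]^2, I[3,4], I[4,4].
μ_θ-semistable layers: μ^(1)=13; μ^(2)=1; μ^(3)=-5

((1, 0, 0, 0); (0, 0, 3, 4); (2, 2, 0, 0))


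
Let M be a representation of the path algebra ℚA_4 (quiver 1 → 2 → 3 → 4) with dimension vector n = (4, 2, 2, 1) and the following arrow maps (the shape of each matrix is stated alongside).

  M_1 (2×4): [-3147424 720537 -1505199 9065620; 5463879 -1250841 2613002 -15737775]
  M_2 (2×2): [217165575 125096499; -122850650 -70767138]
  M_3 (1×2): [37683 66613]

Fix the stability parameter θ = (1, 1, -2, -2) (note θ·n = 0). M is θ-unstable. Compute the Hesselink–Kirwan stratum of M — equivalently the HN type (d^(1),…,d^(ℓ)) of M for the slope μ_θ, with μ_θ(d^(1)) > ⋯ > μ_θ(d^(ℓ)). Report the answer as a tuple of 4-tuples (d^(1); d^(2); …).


Barcode: M ≅ I[1,1]^2, I[1,2], I[1,4], I[3,3]. HN layers by μ_θ (3 steps, strictly decreasing):
  μ^(1)=1; μ^(2)=-1/2; μ^(3)=-2

((3, 1, 0, 0); (1, 1, 1, 1); (0, 0, 1, 0))


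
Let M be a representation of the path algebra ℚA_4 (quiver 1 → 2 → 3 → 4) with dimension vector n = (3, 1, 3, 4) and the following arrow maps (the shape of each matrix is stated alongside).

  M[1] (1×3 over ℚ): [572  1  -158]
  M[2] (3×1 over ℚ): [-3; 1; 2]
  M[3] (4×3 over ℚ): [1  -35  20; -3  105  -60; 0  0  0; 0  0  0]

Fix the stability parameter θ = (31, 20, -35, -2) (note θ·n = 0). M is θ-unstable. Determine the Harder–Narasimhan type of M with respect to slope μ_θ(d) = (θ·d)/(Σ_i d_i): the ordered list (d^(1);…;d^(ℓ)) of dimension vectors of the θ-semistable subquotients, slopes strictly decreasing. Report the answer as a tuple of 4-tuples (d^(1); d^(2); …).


Via rank(M_{q-1}∘⋯∘M_p): M ≅ I[1,1]^2, I[1,4], I[3,3]^2, I[4,4]^3.
μ_θ-semistable layers: μ^(1)=31; μ^(2)=7/2; μ^(3)=-2; μ^(4)=-35

((2, 0, 0, 0); (1, 1, 1, 1); (0, 0, 0, 3); (0, 0, 2, 0))


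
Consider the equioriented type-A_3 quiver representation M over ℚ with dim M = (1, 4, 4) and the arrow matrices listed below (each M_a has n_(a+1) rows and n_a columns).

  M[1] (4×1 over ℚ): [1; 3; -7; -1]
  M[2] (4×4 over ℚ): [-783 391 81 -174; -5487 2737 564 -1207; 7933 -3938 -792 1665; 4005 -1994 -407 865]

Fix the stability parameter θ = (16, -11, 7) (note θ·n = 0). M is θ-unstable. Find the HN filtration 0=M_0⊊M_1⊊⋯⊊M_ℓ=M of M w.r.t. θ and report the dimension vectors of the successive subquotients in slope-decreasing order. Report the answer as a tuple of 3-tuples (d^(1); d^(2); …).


Interval decomposition of M: I[1,3], I[2,3]^3.
HN type (ℓ=3): μ^(1)=7; μ^(2)=5/2; μ^(3)=-11

((0, 0, 4); (1, 1, 0); (0, 3, 0))


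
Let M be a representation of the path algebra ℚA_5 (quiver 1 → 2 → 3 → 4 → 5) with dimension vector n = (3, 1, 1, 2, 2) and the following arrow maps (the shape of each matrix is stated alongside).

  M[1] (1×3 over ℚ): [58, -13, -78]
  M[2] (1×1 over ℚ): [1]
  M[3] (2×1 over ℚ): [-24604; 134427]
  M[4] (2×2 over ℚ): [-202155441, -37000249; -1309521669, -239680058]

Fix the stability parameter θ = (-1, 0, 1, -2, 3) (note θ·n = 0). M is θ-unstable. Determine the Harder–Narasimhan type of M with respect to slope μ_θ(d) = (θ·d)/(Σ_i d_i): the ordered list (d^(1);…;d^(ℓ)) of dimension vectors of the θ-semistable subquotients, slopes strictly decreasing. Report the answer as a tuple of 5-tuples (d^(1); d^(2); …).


Via rank(M_{q-1}∘⋯∘M_p): M ≅ I[1,1]^2, I[1,5], I[4,5].
μ_θ-semistable layers: μ^(1)=3; μ^(2)=-1/3; μ^(3)=-1; μ^(4)=-2

((0, 0, 0, 0, 2); (0, 1, 1, 1, 0); (3, 0, 0, 0, 0); (0, 0, 0, 1, 0))


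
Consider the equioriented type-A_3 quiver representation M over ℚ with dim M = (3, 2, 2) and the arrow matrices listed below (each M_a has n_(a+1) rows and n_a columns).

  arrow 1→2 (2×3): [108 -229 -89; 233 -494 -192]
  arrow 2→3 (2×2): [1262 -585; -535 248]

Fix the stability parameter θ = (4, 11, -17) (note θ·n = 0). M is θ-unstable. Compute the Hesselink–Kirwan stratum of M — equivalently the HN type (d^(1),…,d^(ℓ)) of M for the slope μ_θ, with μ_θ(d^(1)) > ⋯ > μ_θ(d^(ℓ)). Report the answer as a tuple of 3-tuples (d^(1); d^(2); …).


Via rank(M_{q-1}∘⋯∘M_p): M ≅ I[1,1], I[1,3]^2.
μ_θ-semistable layers: μ^(1)=4; μ^(2)=-2/3

((1, 0, 0); (2, 2, 2))


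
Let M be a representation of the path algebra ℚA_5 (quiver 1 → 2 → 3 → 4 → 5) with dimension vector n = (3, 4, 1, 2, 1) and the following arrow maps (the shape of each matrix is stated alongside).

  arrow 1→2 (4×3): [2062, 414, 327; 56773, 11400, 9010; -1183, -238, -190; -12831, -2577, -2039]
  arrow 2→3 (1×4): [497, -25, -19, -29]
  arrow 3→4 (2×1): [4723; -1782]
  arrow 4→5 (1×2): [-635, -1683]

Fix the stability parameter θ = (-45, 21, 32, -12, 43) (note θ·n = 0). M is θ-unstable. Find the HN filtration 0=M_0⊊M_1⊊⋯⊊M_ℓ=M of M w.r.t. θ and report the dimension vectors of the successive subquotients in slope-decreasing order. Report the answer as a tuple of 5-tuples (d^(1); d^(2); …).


Barcode: M ≅ I[1,2]^2, I[1,5], I[2,2], I[4,4]. HN layers by μ_θ (5 steps, strictly decreasing):
  μ^(1)=43; μ^(2)=21; μ^(3)=41/3; μ^(4)=-12; μ^(5)=-45

((0, 0, 0, 0, 1); (0, 3, 0, 0, 0); (0, 1, 1, 1, 0); (0, 0, 0, 1, 0); (3, 0, 0, 0, 0))


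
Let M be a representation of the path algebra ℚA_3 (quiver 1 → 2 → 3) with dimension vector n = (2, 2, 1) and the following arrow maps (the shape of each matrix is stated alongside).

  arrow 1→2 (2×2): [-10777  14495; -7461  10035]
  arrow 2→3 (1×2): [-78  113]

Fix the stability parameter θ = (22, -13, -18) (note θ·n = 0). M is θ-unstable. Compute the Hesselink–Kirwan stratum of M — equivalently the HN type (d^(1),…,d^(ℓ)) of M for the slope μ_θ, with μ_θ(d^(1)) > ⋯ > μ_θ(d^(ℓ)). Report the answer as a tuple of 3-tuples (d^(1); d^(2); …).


Barcode: M ≅ I[1,1], I[1,3], I[2,2]. HN layers by μ_θ (3 steps, strictly decreasing):
  μ^(1)=22; μ^(2)=-3; μ^(3)=-13

((1, 0, 0); (1, 1, 1); (0, 1, 0))


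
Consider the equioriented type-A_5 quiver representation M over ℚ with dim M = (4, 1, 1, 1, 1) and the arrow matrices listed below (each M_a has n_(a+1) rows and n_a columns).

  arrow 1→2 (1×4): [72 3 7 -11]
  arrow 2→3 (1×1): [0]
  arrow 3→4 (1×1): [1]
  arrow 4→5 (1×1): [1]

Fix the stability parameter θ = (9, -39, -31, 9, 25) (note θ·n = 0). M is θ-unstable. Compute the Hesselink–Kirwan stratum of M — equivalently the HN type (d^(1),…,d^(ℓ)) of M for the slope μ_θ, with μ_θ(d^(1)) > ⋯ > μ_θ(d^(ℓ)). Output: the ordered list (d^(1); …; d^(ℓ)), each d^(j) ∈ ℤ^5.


Via rank(M_{q-1}∘⋯∘M_p): M ≅ I[1,1]^3, I[1,2], I[3,5].
μ_θ-semistable layers: μ^(1)=25; μ^(2)=9; μ^(3)=-15; μ^(4)=-31

((0, 0, 0, 0, 1); (3, 0, 0, 1, 0); (1, 1, 0, 0, 0); (0, 0, 1, 0, 0))


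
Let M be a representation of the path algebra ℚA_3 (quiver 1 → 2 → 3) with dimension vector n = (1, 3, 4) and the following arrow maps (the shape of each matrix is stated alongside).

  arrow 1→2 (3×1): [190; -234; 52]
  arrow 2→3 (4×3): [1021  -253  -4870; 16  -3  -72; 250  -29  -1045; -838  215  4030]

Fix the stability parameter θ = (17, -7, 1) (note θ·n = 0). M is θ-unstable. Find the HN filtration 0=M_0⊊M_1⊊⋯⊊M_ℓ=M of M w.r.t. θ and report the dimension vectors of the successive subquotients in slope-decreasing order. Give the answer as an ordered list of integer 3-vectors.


Via rank(M_{q-1}∘⋯∘M_p): M ≅ I[1,3], I[2,3]^2, I[3,3].
μ_θ-semistable layers: μ^(1)=11/3; μ^(2)=1; μ^(3)=-7

((1, 1, 1); (0, 0, 3); (0, 2, 0))


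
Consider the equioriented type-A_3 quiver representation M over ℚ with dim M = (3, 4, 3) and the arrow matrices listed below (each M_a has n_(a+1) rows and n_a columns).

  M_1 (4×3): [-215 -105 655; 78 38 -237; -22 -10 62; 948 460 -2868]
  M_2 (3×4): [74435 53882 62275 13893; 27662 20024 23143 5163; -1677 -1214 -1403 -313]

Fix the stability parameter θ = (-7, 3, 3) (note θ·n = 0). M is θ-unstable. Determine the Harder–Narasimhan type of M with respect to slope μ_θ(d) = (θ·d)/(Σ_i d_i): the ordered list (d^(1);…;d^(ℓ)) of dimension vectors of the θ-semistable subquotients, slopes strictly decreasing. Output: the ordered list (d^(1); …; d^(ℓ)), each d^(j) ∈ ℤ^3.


Via rank(M_{q-1}∘⋯∘M_p): M ≅ I[1,1], I[1,2], I[1,3], I[2,2], I[2,3], I[3,3].
μ_θ-semistable layers: μ^(1)=3; μ^(2)=-7

((0, 4, 3); (3, 0, 0))


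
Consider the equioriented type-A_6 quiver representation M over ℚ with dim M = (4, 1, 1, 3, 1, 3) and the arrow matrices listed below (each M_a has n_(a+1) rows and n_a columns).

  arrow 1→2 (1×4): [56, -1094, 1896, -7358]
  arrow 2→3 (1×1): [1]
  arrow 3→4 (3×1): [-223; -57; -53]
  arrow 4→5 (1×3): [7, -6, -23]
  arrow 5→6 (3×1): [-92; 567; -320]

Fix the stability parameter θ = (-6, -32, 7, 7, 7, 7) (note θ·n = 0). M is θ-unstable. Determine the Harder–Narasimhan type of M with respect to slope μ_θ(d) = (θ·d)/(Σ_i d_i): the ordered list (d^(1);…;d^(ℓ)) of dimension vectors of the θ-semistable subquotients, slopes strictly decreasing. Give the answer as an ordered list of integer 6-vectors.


Barcode: M ≅ I[1,1]^3, I[1,4], I[4,4], I[4,6], I[6,6]^2. HN layers by μ_θ (3 steps, strictly decreasing):
  μ^(1)=7; μ^(2)=-6; μ^(3)=-19

((0, 0, 1, 3, 1, 3); (3, 0, 0, 0, 0, 0); (1, 1, 0, 0, 0, 0))


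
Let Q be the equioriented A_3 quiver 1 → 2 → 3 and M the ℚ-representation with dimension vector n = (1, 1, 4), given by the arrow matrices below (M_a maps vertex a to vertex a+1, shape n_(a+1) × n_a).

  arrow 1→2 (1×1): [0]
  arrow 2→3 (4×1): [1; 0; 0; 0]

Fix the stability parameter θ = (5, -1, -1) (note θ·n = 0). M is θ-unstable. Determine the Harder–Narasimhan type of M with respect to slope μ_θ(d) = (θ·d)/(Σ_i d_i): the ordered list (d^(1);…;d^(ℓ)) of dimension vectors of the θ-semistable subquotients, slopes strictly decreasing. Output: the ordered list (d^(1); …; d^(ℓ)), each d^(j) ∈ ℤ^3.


Via rank(M_{q-1}∘⋯∘M_p): M ≅ I[1,1], I[2,3], I[3,3]^3.
μ_θ-semistable layers: μ^(1)=5; μ^(2)=-1

((1, 0, 0); (0, 1, 4))


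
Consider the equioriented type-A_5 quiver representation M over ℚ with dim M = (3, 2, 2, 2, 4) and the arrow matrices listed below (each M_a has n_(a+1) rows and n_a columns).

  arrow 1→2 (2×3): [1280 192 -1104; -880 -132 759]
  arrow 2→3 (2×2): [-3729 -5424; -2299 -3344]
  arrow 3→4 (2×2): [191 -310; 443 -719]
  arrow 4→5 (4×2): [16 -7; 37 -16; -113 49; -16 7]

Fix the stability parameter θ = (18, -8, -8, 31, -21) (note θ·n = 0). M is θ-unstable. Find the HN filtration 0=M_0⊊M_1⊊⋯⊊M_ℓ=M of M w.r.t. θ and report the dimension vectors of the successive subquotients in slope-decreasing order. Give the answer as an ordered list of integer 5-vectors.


Via rank(M_{q-1}∘⋯∘M_p): M ≅ I[1,1]^2, I[1,2], I[2,5], I[3,5], I[5,5]^2.
μ_θ-semistable layers: μ^(1)=18; μ^(2)=5; μ^(3)=-8; μ^(4)=-21

((2, 0, 0, 0, 0); (1, 1, 0, 2, 2); (0, 1, 2, 0, 0); (0, 0, 0, 0, 2))


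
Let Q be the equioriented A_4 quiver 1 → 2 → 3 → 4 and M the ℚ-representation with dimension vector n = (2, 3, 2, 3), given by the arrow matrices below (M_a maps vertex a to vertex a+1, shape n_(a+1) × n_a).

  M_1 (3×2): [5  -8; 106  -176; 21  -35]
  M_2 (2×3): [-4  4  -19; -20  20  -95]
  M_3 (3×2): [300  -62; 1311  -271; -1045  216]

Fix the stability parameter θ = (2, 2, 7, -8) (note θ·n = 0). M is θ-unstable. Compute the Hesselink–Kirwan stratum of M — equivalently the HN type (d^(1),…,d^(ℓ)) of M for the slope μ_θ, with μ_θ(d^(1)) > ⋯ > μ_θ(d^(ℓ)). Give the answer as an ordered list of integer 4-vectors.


Interval decomposition of M: I[1,2], I[1,4], I[2,2], I[3,4], I[4,4].
HN type (ℓ=4): μ^(1)=2; μ^(2)=3/4; μ^(3)=-1/2; μ^(4)=-8

((1, 2, 0, 0); (1, 1, 1, 1); (0, 0, 1, 1); (0, 0, 0, 1))


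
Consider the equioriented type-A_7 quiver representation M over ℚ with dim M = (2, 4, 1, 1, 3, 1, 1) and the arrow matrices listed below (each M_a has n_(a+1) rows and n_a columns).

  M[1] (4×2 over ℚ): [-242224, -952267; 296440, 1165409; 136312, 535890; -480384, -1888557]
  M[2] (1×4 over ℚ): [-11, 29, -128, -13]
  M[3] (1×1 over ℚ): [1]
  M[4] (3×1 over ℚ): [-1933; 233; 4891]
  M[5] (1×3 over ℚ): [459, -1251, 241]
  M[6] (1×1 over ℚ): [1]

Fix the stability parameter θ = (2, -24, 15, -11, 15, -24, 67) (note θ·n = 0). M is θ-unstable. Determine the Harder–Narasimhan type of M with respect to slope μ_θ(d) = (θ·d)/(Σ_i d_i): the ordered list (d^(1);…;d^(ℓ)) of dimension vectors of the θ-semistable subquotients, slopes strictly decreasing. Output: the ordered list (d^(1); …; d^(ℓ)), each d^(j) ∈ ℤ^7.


Via rank(M_{q-1}∘⋯∘M_p): M ≅ I[1,2], I[1,7], I[2,2]^2, I[5,5]^2.
μ_θ-semistable layers: μ^(1)=67; μ^(2)=15; μ^(3)=-5/4; μ^(4)=-11; μ^(5)=-24

((0, 0, 0, 0, 0, 0, 1); (0, 0, 0, 0, 2, 0, 0); (0, 0, 1, 1, 1, 1, 0); (2, 2, 0, 0, 0, 0, 0); (0, 2, 0, 0, 0, 0, 0))


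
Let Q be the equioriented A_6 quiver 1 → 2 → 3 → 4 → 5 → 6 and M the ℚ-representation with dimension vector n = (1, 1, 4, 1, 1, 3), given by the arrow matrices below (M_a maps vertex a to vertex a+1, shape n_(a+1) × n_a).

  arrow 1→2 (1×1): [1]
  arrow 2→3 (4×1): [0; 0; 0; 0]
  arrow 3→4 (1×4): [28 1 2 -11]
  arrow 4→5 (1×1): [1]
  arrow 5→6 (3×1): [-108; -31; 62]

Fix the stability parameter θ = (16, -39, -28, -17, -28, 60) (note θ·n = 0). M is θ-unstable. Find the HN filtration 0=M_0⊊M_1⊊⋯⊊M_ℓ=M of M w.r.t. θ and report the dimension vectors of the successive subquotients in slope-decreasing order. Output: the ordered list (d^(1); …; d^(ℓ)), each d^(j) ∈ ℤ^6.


Via rank(M_{q-1}∘⋯∘M_p): M ≅ I[1,2], I[3,3]^3, I[3,6], I[6,6]^2.
μ_θ-semistable layers: μ^(1)=60; μ^(2)=-23/2; μ^(3)=-45/2; μ^(4)=-28

((0, 0, 0, 0, 0, 3); (1, 1, 0, 0, 0, 0); (0, 0, 0, 1, 1, 0); (0, 0, 4, 0, 0, 0))


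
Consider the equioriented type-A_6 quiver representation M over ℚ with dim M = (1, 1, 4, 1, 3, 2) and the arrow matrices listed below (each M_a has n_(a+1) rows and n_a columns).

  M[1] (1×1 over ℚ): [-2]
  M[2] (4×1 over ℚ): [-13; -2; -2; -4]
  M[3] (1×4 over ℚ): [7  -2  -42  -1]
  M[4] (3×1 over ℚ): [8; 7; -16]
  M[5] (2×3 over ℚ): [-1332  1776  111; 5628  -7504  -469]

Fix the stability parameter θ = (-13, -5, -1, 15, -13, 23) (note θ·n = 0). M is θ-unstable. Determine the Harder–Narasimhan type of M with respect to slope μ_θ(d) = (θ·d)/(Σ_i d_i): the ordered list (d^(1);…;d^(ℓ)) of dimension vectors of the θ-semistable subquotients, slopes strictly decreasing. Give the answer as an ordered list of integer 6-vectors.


Barcode: M ≅ I[1,5], I[3,3]^3, I[5,5], I[5,6], I[6,6]. HN layers by μ_θ (5 steps, strictly decreasing):
  μ^(1)=23; μ^(2)=1; μ^(3)=-1; μ^(4)=-5; μ^(5)=-13

((0, 0, 0, 0, 0, 2); (0, 0, 0, 1, 1, 0); (0, 0, 4, 0, 0, 0); (0, 1, 0, 0, 0, 0); (1, 0, 0, 0, 2, 0))


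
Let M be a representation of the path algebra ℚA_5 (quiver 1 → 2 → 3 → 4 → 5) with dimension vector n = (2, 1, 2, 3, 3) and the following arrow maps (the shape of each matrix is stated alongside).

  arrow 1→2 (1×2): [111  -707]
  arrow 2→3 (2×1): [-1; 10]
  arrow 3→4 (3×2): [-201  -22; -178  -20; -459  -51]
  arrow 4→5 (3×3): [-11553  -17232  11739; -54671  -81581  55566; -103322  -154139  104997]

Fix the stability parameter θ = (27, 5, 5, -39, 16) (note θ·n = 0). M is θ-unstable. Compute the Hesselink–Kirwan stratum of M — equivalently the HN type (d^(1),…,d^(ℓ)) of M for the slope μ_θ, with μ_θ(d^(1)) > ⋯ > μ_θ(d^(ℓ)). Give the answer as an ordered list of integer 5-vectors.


Interval decomposition of M: I[1,1], I[1,5], I[3,5], I[4,5].
HN type (ℓ=5): μ^(1)=27; μ^(2)=16; μ^(3)=-1/2; μ^(4)=-17; μ^(5)=-39

((1, 0, 0, 0, 0); (0, 0, 0, 0, 3); (1, 1, 1, 1, 0); (0, 0, 1, 1, 0); (0, 0, 0, 1, 0))


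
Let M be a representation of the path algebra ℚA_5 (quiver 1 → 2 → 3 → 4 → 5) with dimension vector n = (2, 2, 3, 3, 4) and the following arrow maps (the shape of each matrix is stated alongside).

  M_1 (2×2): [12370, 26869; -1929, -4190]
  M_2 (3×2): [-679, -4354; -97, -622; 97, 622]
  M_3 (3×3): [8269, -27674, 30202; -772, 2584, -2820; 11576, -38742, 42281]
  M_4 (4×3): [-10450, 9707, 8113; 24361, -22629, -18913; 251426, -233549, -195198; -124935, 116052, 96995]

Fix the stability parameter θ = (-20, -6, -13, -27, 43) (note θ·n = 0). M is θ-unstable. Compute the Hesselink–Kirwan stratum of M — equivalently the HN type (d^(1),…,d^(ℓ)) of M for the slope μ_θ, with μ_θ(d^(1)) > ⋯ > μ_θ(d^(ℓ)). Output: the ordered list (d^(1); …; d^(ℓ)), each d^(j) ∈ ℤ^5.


Interval decomposition of M: I[1,2], I[1,5], I[3,5]^2, I[5,5].
HN type (ℓ=4): μ^(1)=43; μ^(2)=-6; μ^(3)=-46/3; μ^(4)=-20

((0, 0, 0, 0, 4); (0, 1, 0, 0, 0); (0, 1, 1, 1, 0); (2, 0, 2, 2, 0))


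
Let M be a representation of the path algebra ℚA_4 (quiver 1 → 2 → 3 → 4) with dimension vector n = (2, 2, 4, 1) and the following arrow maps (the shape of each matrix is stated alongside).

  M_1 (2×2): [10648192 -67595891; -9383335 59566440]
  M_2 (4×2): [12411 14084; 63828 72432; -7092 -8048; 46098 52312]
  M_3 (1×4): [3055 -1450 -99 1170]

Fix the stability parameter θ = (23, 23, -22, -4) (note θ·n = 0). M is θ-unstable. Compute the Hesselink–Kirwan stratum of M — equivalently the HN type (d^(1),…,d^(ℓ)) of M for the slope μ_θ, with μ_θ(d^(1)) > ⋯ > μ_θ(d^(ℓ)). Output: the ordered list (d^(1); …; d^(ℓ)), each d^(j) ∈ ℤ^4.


Interval decomposition of M: I[1,2], I[1,4], I[3,3]^3.
HN type (ℓ=3): μ^(1)=23; μ^(2)=5; μ^(3)=-22

((1, 1, 0, 0); (1, 1, 1, 1); (0, 0, 3, 0))


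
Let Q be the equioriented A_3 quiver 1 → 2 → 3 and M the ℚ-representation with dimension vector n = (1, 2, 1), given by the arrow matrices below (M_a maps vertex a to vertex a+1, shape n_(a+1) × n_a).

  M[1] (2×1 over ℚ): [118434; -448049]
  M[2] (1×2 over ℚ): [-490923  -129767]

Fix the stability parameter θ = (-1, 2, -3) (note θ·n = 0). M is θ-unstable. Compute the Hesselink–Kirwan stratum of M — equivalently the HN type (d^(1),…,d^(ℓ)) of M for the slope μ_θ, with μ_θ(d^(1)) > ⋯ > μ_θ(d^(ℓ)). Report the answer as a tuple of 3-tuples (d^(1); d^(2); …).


Interval decomposition of M: I[1,3], I[2,2].
HN type (ℓ=3): μ^(1)=2; μ^(2)=-1/2; μ^(3)=-1

((0, 1, 0); (0, 1, 1); (1, 0, 0))


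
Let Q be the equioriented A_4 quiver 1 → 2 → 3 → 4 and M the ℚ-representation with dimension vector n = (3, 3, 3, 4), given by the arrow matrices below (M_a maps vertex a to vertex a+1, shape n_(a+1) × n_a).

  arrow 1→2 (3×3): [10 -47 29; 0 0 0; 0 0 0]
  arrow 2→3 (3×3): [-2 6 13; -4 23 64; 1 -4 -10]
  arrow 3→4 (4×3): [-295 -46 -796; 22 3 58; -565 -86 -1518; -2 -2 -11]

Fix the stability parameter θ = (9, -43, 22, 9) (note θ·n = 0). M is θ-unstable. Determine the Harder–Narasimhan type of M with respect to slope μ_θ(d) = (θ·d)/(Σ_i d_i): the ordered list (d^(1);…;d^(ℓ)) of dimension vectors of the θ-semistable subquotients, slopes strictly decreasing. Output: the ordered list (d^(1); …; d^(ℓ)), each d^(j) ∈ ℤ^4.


Barcode: M ≅ I[1,1]^2, I[1,4], I[2,4]^2, I[4,4]. HN layers by μ_θ (4 steps, strictly decreasing):
  μ^(1)=31/2; μ^(2)=9; μ^(3)=-17; μ^(4)=-43

((0, 0, 3, 3); (2, 0, 0, 1); (1, 1, 0, 0); (0, 2, 0, 0))


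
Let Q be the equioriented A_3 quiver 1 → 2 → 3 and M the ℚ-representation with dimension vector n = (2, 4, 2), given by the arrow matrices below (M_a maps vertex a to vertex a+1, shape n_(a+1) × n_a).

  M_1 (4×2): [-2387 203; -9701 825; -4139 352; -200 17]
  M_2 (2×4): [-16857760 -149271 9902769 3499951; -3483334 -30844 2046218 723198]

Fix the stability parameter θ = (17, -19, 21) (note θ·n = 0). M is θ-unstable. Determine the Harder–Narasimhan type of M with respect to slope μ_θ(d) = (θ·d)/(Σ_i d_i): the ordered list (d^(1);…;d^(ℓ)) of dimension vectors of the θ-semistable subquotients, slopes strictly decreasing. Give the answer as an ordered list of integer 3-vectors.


Interval decomposition of M: I[1,2]^2, I[2,3]^2.
HN type (ℓ=3): μ^(1)=21; μ^(2)=-1; μ^(3)=-19

((0, 0, 2); (2, 2, 0); (0, 2, 0))


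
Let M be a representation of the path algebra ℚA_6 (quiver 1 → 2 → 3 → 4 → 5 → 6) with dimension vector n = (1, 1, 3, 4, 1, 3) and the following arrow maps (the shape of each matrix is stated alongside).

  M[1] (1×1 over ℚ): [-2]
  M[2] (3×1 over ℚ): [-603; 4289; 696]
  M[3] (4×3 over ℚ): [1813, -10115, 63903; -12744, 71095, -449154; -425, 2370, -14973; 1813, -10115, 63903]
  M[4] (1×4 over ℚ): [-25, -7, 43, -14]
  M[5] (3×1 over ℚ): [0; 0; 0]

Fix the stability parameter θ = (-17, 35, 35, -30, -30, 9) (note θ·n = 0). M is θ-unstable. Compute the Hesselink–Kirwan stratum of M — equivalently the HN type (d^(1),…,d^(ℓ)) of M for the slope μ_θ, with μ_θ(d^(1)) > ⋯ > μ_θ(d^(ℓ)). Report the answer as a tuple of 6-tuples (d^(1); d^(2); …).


Interval decomposition of M: I[1,5], I[3,3], I[3,4], I[4,4]^2, I[6,6]^3.
HN type (ℓ=5): μ^(1)=35; μ^(2)=9; μ^(3)=5/2; μ^(4)=-17; μ^(5)=-30

((0, 0, 1, 0, 0, 0); (0, 0, 0, 0, 0, 3); (0, 1, 2, 2, 1, 0); (1, 0, 0, 0, 0, 0); (0, 0, 0, 2, 0, 0))


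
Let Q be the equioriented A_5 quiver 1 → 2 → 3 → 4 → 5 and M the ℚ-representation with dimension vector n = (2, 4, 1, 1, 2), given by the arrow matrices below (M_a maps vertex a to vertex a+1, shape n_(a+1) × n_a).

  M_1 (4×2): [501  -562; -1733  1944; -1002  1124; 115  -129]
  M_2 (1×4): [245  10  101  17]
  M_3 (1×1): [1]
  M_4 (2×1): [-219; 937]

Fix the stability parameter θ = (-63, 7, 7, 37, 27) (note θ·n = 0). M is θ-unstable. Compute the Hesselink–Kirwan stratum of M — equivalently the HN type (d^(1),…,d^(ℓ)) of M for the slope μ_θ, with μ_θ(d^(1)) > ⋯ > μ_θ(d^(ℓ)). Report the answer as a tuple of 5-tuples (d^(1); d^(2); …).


Barcode: M ≅ I[1,2], I[1,5], I[2,2]^2, I[5,5]. HN layers by μ_θ (4 steps, strictly decreasing):
  μ^(1)=32; μ^(2)=27; μ^(3)=7; μ^(4)=-63

((0, 0, 0, 1, 1); (0, 0, 0, 0, 1); (0, 4, 1, 0, 0); (2, 0, 0, 0, 0))


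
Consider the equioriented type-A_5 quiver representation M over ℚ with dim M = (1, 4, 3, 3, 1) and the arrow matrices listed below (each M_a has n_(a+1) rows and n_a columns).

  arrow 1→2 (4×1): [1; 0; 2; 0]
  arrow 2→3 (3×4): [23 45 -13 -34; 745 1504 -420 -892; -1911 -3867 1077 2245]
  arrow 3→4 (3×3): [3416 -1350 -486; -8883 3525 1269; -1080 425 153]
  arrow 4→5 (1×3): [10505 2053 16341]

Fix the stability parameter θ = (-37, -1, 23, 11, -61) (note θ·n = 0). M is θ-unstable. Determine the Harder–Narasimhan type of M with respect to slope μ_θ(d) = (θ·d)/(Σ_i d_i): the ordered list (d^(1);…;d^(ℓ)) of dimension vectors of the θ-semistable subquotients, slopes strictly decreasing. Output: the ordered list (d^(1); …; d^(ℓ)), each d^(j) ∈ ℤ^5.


Interval decomposition of M: I[1,5], I[2,2], I[2,3], I[2,4], I[4,4].
HN type (ℓ=6): μ^(1)=23; μ^(2)=17; μ^(3)=11; μ^(4)=-1; μ^(5)=-7; μ^(6)=-37

((0, 0, 1, 0, 0); (0, 0, 1, 1, 0); (0, 0, 0, 1, 0); (0, 3, 0, 0, 0); (0, 1, 1, 1, 1); (1, 0, 0, 0, 0))


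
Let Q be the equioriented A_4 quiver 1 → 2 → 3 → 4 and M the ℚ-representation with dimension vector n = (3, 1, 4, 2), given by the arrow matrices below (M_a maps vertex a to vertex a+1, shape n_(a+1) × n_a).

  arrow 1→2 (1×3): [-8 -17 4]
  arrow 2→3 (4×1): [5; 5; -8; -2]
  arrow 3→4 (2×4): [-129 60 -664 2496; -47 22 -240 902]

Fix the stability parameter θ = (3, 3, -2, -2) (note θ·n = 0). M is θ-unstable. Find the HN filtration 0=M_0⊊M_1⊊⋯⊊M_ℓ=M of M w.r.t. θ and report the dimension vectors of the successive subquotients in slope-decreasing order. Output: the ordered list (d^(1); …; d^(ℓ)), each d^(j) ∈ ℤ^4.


Interval decomposition of M: I[1,1]^2, I[1,4], I[3,3]^2, I[3,4].
HN type (ℓ=3): μ^(1)=3; μ^(2)=1/2; μ^(3)=-2

((2, 0, 0, 0); (1, 1, 1, 1); (0, 0, 3, 1))


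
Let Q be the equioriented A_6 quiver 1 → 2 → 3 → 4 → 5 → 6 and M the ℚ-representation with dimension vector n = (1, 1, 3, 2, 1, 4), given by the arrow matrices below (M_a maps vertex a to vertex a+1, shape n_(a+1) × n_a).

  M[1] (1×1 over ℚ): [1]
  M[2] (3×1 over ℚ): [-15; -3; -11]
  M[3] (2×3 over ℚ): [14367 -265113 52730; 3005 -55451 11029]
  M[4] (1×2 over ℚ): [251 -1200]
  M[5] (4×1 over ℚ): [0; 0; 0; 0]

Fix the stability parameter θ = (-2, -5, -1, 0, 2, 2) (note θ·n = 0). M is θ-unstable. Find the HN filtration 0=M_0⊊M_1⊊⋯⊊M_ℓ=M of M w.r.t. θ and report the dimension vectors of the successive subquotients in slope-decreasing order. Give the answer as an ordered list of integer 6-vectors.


Via rank(M_{q-1}∘⋯∘M_p): M ≅ I[1,5], I[3,3], I[3,4], I[6,6]^4.
μ_θ-semistable layers: μ^(1)=2; μ^(2)=0; μ^(3)=-1; μ^(4)=-7/2

((0, 0, 0, 0, 1, 4); (0, 0, 0, 2, 0, 0); (0, 0, 3, 0, 0, 0); (1, 1, 0, 0, 0, 0))


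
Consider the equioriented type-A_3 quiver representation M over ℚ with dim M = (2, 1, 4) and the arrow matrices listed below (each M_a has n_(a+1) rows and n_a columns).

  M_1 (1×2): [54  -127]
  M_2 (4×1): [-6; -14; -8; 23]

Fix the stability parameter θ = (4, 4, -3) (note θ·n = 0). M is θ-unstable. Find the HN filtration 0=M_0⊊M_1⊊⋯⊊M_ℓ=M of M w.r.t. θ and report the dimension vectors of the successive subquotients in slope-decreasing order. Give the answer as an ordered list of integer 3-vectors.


Barcode: M ≅ I[1,1], I[1,3], I[3,3]^3. HN layers by μ_θ (3 steps, strictly decreasing):
  μ^(1)=4; μ^(2)=5/3; μ^(3)=-3

((1, 0, 0); (1, 1, 1); (0, 0, 3))


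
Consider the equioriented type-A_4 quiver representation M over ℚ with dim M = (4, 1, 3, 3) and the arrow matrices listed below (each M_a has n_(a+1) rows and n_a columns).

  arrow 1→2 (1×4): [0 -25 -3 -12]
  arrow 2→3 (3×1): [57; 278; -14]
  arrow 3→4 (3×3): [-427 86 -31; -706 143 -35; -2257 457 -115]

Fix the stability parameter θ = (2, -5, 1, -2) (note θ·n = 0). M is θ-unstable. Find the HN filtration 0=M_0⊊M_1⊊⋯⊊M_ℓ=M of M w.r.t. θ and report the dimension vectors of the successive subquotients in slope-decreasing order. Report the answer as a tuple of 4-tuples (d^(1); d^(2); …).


Via rank(M_{q-1}∘⋯∘M_p): M ≅ I[1,1]^3, I[1,4], I[3,4]^2.
μ_θ-semistable layers: μ^(1)=2; μ^(2)=-1/2; μ^(3)=-3/2

((3, 0, 0, 0); (0, 0, 3, 3); (1, 1, 0, 0))


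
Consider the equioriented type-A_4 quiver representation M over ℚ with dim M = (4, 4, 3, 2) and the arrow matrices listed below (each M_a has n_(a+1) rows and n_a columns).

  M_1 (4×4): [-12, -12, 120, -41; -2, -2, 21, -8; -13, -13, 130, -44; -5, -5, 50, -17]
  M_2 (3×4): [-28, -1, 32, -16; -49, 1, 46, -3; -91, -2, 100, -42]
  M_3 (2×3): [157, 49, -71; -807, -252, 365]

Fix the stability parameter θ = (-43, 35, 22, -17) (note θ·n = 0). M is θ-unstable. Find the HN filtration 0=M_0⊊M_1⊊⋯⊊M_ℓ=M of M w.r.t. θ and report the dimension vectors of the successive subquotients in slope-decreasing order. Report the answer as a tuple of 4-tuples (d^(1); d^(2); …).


Via rank(M_{q-1}∘⋯∘M_p): M ≅ I[1,1], I[1,3], I[1,4]^2, I[2,2].
μ_θ-semistable layers: μ^(1)=35; μ^(2)=57/2; μ^(3)=40/3; μ^(4)=-43

((0, 1, 0, 0); (0, 1, 1, 0); (0, 2, 2, 2); (4, 0, 0, 0))


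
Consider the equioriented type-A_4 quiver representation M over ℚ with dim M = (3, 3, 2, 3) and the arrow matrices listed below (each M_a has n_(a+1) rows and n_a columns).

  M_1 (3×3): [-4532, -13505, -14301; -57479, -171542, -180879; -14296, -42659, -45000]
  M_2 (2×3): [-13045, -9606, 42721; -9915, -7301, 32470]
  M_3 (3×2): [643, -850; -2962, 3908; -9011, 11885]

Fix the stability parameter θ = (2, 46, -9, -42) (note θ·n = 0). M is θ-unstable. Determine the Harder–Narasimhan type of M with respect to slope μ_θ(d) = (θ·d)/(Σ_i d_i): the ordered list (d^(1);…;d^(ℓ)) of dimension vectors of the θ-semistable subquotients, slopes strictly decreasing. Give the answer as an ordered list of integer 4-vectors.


Via rank(M_{q-1}∘⋯∘M_p): M ≅ I[1,2], I[1,4]^2, I[4,4].
μ_θ-semistable layers: μ^(1)=46; μ^(2)=2; μ^(3)=-3/4; μ^(4)=-42

((0, 1, 0, 0); (1, 0, 0, 0); (2, 2, 2, 2); (0, 0, 0, 1))


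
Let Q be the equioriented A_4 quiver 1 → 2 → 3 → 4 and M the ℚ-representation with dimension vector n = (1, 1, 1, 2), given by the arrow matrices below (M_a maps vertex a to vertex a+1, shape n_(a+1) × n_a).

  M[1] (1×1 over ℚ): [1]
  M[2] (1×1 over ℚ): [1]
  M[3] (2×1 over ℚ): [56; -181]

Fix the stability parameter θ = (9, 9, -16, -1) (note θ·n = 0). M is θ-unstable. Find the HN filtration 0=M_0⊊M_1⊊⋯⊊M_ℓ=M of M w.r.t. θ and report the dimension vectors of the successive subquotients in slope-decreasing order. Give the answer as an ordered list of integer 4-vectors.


Via rank(M_{q-1}∘⋯∘M_p): M ≅ I[1,4], I[4,4].
μ_θ-semistable layers: μ^(1)=1/4; μ^(2)=-1

((1, 1, 1, 1); (0, 0, 0, 1))


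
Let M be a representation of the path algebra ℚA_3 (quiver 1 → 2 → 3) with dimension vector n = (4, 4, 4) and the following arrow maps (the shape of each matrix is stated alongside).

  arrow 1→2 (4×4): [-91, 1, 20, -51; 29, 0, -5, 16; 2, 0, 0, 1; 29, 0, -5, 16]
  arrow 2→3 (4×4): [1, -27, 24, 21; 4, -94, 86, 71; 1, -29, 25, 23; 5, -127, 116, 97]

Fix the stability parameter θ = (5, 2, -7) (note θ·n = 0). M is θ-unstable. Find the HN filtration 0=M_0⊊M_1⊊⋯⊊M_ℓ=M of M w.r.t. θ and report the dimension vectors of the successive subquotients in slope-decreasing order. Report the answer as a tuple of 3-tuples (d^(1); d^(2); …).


Interval decomposition of M: I[1,1], I[1,3]^3, I[2,2], I[3,3].
HN type (ℓ=4): μ^(1)=5; μ^(2)=2; μ^(3)=0; μ^(4)=-7

((1, 0, 0); (0, 1, 0); (3, 3, 3); (0, 0, 1))


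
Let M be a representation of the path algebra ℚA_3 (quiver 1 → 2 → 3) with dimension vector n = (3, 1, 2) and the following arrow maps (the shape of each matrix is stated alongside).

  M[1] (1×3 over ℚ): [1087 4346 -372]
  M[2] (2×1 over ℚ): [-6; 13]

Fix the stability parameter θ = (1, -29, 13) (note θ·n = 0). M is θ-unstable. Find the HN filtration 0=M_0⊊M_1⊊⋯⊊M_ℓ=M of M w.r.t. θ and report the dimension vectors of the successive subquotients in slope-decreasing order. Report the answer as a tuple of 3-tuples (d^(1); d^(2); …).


Interval decomposition of M: I[1,1]^2, I[1,3], I[3,3].
HN type (ℓ=3): μ^(1)=13; μ^(2)=1; μ^(3)=-14

((0, 0, 2); (2, 0, 0); (1, 1, 0))


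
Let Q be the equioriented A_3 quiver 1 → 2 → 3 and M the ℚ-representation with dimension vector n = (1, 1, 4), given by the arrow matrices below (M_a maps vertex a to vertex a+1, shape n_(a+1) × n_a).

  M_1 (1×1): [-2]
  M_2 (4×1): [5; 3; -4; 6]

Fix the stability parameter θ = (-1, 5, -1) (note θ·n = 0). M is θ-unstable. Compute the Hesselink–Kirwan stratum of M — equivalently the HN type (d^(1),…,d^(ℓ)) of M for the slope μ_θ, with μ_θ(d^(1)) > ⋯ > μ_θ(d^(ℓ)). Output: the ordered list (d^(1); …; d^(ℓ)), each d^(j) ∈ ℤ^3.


Barcode: M ≅ I[1,3], I[3,3]^3. HN layers by μ_θ (2 steps, strictly decreasing):
  μ^(1)=2; μ^(2)=-1

((0, 1, 1); (1, 0, 3))


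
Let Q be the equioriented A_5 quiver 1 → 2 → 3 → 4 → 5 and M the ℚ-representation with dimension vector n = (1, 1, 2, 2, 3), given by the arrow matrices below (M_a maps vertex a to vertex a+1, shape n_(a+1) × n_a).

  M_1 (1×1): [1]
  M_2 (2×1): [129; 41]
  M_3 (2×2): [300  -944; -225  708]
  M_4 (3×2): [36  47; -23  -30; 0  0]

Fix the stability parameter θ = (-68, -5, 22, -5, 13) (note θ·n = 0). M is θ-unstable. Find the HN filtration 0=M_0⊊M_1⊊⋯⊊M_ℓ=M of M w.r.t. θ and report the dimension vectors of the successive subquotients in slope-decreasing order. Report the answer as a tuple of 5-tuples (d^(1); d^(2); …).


Interval decomposition of M: I[1,5], I[3,3], I[4,5], I[5,5].
HN type (ℓ=5): μ^(1)=22; μ^(2)=13; μ^(3)=17/2; μ^(4)=-5; μ^(5)=-68

((0, 0, 1, 0, 0); (0, 0, 0, 0, 3); (0, 0, 1, 1, 0); (0, 1, 0, 1, 0); (1, 0, 0, 0, 0))


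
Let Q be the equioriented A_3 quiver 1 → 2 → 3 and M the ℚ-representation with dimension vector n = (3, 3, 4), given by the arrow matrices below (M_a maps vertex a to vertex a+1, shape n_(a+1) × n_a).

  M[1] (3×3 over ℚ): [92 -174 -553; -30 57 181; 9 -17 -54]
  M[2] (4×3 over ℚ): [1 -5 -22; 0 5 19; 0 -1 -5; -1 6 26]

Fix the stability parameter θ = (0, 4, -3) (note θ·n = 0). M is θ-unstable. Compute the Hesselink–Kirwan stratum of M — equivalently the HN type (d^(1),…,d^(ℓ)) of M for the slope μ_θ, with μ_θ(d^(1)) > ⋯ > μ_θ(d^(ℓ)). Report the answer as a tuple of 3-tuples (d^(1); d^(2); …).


Barcode: M ≅ I[1,3]^3, I[3,3]. HN layers by μ_θ (3 steps, strictly decreasing):
  μ^(1)=1/2; μ^(2)=0; μ^(3)=-3

((0, 3, 3); (3, 0, 0); (0, 0, 1))


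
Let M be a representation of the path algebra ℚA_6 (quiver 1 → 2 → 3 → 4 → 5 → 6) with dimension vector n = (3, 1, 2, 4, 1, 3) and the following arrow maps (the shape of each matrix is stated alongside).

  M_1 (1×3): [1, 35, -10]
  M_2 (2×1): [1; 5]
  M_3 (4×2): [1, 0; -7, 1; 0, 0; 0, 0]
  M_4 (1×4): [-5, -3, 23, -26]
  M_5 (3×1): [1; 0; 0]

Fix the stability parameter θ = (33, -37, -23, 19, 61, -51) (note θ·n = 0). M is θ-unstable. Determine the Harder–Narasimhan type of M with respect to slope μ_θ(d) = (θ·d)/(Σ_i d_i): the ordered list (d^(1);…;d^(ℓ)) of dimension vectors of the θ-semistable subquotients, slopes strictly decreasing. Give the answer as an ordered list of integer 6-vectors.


Interval decomposition of M: I[1,1]^2, I[1,6], I[3,4], I[4,4]^2, I[6,6]^2.
HN type (ℓ=6): μ^(1)=33; μ^(2)=19; μ^(3)=29/3; μ^(4)=-9; μ^(5)=-23; μ^(6)=-51

((2, 0, 0, 0, 0, 0); (0, 0, 0, 3, 0, 0); (0, 0, 0, 1, 1, 1); (1, 1, 1, 0, 0, 0); (0, 0, 1, 0, 0, 0); (0, 0, 0, 0, 0, 2))


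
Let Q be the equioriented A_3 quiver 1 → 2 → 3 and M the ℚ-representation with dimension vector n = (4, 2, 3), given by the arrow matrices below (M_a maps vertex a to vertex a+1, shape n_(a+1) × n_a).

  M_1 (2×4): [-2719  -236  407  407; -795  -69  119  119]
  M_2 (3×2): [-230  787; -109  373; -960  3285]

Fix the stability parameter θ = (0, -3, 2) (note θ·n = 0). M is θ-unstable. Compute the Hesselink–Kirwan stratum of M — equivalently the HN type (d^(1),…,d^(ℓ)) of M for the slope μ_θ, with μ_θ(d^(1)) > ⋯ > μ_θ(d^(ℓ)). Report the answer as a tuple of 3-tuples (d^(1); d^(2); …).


Via rank(M_{q-1}∘⋯∘M_p): M ≅ I[1,1]^2, I[1,3]^2, I[3,3].
μ_θ-semistable layers: μ^(1)=2; μ^(2)=0; μ^(3)=-3/2

((0, 0, 3); (2, 0, 0); (2, 2, 0))


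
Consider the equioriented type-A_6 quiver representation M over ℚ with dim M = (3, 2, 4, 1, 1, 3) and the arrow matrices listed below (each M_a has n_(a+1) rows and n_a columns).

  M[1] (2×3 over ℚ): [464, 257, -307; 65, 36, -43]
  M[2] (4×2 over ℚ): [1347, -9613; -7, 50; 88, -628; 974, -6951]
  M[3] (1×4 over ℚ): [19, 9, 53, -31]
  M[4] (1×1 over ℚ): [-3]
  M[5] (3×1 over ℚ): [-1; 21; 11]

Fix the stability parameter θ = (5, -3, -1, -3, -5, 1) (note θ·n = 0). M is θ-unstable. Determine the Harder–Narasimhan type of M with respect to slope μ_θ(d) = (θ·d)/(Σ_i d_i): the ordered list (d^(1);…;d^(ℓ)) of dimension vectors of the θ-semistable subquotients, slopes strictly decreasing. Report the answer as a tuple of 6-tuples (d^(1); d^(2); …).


Barcode: M ≅ I[1,1], I[1,3]^2, I[3,3], I[3,6], I[6,6]^2. HN layers by μ_θ (5 steps, strictly decreasing):
  μ^(1)=5; μ^(2)=1; μ^(3)=1/3; μ^(4)=-1; μ^(5)=-3

((1, 0, 0, 0, 0, 0); (0, 0, 0, 0, 0, 3); (2, 2, 2, 0, 0, 0); (0, 0, 1, 0, 0, 0); (0, 0, 1, 1, 1, 0))


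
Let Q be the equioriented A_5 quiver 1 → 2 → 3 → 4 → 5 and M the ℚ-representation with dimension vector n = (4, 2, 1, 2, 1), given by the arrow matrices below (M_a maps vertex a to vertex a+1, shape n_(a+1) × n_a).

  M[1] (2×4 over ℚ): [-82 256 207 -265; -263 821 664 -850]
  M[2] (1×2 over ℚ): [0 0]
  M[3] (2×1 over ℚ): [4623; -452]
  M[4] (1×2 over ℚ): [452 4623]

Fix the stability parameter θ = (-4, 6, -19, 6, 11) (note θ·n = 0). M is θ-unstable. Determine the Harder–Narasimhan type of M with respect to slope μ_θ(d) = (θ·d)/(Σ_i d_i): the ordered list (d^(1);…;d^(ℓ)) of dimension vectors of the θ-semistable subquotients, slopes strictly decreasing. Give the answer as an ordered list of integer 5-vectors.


Interval decomposition of M: I[1,1]^2, I[1,2]^2, I[3,4], I[4,5].
HN type (ℓ=4): μ^(1)=11; μ^(2)=6; μ^(3)=-4; μ^(4)=-19

((0, 0, 0, 0, 1); (0, 2, 0, 2, 0); (4, 0, 0, 0, 0); (0, 0, 1, 0, 0))


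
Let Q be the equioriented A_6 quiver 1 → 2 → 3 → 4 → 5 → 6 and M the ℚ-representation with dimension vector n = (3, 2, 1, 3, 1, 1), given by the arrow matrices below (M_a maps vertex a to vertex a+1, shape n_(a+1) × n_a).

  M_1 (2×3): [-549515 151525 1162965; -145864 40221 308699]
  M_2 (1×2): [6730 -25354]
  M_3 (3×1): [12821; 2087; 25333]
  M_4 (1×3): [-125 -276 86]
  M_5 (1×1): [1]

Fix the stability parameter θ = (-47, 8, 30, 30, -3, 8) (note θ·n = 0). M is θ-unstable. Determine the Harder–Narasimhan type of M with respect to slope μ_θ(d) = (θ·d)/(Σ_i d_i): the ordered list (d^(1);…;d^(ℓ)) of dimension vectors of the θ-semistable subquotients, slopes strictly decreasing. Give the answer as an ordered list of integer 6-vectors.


Barcode: M ≅ I[1,1], I[1,2], I[1,6], I[4,4]^2. HN layers by μ_θ (4 steps, strictly decreasing):
  μ^(1)=30; μ^(2)=65/4; μ^(3)=8; μ^(4)=-47

((0, 0, 0, 2, 0, 0); (0, 0, 1, 1, 1, 1); (0, 2, 0, 0, 0, 0); (3, 0, 0, 0, 0, 0))
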